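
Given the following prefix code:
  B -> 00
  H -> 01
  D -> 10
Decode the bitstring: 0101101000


Decoding step by step:
Bits 01 -> H
Bits 01 -> H
Bits 10 -> D
Bits 10 -> D
Bits 00 -> B


Decoded message: HHDDB


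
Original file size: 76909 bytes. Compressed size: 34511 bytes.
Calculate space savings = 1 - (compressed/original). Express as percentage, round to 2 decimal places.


ratio = compressed/original = 34511/76909 = 0.448725
savings = 1 - ratio = 1 - 0.448725 = 0.551275
as a percentage: 0.551275 * 100 = 55.13%

Space savings = 1 - 34511/76909 = 55.13%


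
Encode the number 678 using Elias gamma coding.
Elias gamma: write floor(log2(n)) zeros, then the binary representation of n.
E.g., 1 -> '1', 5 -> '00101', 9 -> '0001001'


num_bits = floor(log2(678)) + 1 = 10
leading_zeros = num_bits - 1 = 9
binary(678) = 1010100110

Elias gamma(678) = '000000000' + '1010100110' = 0000000001010100110 (19 bits)


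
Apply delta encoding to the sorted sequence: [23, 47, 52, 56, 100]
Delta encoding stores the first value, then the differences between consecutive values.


First value: 23
Deltas:
  47 - 23 = 24
  52 - 47 = 5
  56 - 52 = 4
  100 - 56 = 44


Delta encoded: [23, 24, 5, 4, 44]


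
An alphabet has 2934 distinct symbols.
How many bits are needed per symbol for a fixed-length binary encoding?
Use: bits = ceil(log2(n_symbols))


log2(2934) = 11.5187
Bracket: 2^11 = 2048 < 2934 <= 2^12 = 4096
So ceil(log2(2934)) = 12

bits = ceil(log2(2934)) = ceil(11.5187) = 12 bits


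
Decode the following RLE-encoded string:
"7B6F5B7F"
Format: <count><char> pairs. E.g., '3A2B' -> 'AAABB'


Expanding each <count><char> pair:
  7B -> 'BBBBBBB'
  6F -> 'FFFFFF'
  5B -> 'BBBBB'
  7F -> 'FFFFFFF'

Decoded = BBBBBBBFFFFFFBBBBBFFFFFFF


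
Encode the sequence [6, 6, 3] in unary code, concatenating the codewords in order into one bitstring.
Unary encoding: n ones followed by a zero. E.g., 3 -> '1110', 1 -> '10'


Encode each number as n ones followed by a terminating 0:
  6 -> 1111110 (7 bits)
  6 -> 1111110 (7 bits)
  3 -> 1110 (4 bits)
Total length = 7 + 7 + 4 = 18 bits.

Unary([6, 6, 3]) = 111111011111101110 (18 bits)


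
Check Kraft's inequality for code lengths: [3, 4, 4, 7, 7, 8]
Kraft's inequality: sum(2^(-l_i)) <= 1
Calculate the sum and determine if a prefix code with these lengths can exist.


Sum = 2^(-3) + 2^(-4) + 2^(-4) + 2^(-7) + 2^(-7) + 2^(-8)
    = 0.125 + 0.0625 + 0.0625 + 0.0078125 + 0.0078125 + 0.00390625
    = 69/256 = 0.26953125
Since 0.26953125 <= 1, Kraft's inequality IS satisfied.
A prefix code with these lengths CAN exist.

Kraft sum = 0.26953125. Satisfied.


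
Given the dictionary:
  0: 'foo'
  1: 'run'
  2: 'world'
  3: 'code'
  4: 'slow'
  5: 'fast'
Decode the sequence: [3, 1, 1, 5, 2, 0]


Look up each index in the dictionary:
  3 -> 'code'
  1 -> 'run'
  1 -> 'run'
  5 -> 'fast'
  2 -> 'world'
  0 -> 'foo'

Decoded: "code run run fast world foo"


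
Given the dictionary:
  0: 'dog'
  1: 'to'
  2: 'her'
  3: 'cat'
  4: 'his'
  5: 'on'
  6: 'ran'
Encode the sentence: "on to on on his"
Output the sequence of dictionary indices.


Look up each word in the dictionary:
  'on' -> 5
  'to' -> 1
  'on' -> 5
  'on' -> 5
  'his' -> 4

Encoded: [5, 1, 5, 5, 4]


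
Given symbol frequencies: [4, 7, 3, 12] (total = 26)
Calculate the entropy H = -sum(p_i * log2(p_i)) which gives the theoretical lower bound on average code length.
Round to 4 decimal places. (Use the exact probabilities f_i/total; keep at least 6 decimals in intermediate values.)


Per-symbol terms -p_i * log2(p_i) with p_i = f_i/26:
  p = 4/26 = 0.153846: log2(p) = -2.700440, -p*log2(p) = 0.415452
  p = 7/26 = 0.269231: log2(p) = -1.893085, -p*log2(p) = 0.509677
  p = 3/26 = 0.115385: log2(p) = -3.115477, -p*log2(p) = 0.359478
  p = 12/26 = 0.461538: log2(p) = -1.115477, -p*log2(p) = 0.514836
H = 0.415452 + 0.509677 + 0.359478 + 0.514836 = 1.799443

H = 1.7994 bits/symbol


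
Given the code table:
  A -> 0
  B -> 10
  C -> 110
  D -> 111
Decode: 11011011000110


Decoding:
110 -> C
110 -> C
110 -> C
0 -> A
0 -> A
110 -> C


Result: CCCAAC


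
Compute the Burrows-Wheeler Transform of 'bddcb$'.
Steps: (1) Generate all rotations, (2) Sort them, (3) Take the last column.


Rotations (sorted):
  0: $bddcb -> last char: b
  1: b$bddc -> last char: c
  2: bddcb$ -> last char: $
  3: cb$bdd -> last char: d
  4: dcb$bd -> last char: d
  5: ddcb$b -> last char: b


BWT = bc$ddb


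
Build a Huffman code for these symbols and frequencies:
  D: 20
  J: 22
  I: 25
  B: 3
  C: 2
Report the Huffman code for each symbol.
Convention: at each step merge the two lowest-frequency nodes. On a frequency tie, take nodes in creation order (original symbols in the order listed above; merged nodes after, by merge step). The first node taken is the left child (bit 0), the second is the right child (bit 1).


Huffman tree construction:
Step 1: Merge C(2) + B(3) = 5
Step 2: Merge (C+B)(5) + D(20) = 25
Step 3: Merge J(22) + I(25) = 47
Step 4: Merge ((C+B)+D)(25) + (J+I)(47) = 72
Read each symbol's code off the tree from the root (left child = 0, right child = 1).

Codes:
  D: 01 (length 2)
  J: 10 (length 2)
  I: 11 (length 2)
  B: 001 (length 3)
  C: 000 (length 3)
Average code length: 149/72 = 2.0694 bits/symbol


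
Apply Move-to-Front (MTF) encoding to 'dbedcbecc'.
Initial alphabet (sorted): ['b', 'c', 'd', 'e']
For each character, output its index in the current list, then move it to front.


MTF encoding:
'd': index 2 in ['b', 'c', 'd', 'e'] -> ['d', 'b', 'c', 'e']
'b': index 1 in ['d', 'b', 'c', 'e'] -> ['b', 'd', 'c', 'e']
'e': index 3 in ['b', 'd', 'c', 'e'] -> ['e', 'b', 'd', 'c']
'd': index 2 in ['e', 'b', 'd', 'c'] -> ['d', 'e', 'b', 'c']
'c': index 3 in ['d', 'e', 'b', 'c'] -> ['c', 'd', 'e', 'b']
'b': index 3 in ['c', 'd', 'e', 'b'] -> ['b', 'c', 'd', 'e']
'e': index 3 in ['b', 'c', 'd', 'e'] -> ['e', 'b', 'c', 'd']
'c': index 2 in ['e', 'b', 'c', 'd'] -> ['c', 'e', 'b', 'd']
'c': index 0 in ['c', 'e', 'b', 'd'] -> ['c', 'e', 'b', 'd']


Output: [2, 1, 3, 2, 3, 3, 3, 2, 0]


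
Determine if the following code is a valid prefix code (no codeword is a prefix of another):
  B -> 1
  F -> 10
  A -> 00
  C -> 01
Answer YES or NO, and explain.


Checking each pair (does one codeword prefix another?):
  B='1' vs F='10': prefix -- VIOLATION

NO -- this is NOT a valid prefix code. B (1) is a prefix of F (10).


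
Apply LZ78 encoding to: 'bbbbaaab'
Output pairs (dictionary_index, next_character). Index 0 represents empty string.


LZ78 encoding steps:
Dictionary: {0: ''}
Step 1: w='' (idx 0), next='b' -> output (0, 'b'), add 'b' as idx 1
Step 2: w='b' (idx 1), next='b' -> output (1, 'b'), add 'bb' as idx 2
Step 3: w='b' (idx 1), next='a' -> output (1, 'a'), add 'ba' as idx 3
Step 4: w='' (idx 0), next='a' -> output (0, 'a'), add 'a' as idx 4
Step 5: w='a' (idx 4), next='b' -> output (4, 'b'), add 'ab' as idx 5


Encoded: [(0, 'b'), (1, 'b'), (1, 'a'), (0, 'a'), (4, 'b')]


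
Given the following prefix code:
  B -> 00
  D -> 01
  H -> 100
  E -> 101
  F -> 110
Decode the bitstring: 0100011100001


Decoding step by step:
Bits 01 -> D
Bits 00 -> B
Bits 01 -> D
Bits 110 -> F
Bits 00 -> B
Bits 01 -> D


Decoded message: DBDFBD


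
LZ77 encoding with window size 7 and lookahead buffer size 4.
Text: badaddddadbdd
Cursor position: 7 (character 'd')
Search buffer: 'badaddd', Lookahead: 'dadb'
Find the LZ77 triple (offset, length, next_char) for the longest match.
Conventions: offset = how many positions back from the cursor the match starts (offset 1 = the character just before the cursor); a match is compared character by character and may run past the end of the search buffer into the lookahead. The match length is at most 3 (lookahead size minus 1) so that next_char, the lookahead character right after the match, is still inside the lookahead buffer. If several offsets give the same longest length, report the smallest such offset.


Try each offset into the search buffer:
  offset=1 (pos 6, char 'd'): match length 1
  offset=2 (pos 5, char 'd'): match length 1
  offset=3 (pos 4, char 'd'): match length 1
  offset=4 (pos 3, char 'a'): match length 0
  offset=5 (pos 2, char 'd'): match length 3
  offset=6 (pos 1, char 'a'): match length 0
  offset=7 (pos 0, char 'b'): match length 0
Longest match has length 3 at offset 5.
next_char = character at position 7 + 3 = 10 -> 'b'

Best match: offset=5, length=3 (matching 'dad' starting at position 2)
LZ77 triple: (5, 3, 'b')


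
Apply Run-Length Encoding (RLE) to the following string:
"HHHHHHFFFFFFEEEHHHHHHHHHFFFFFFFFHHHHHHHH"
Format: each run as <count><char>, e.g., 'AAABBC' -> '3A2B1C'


Scanning runs left to right:
  i=0: run of 'H' x 6 -> '6H'
  i=6: run of 'F' x 6 -> '6F'
  i=12: run of 'E' x 3 -> '3E'
  i=15: run of 'H' x 9 -> '9H'
  i=24: run of 'F' x 8 -> '8F'
  i=32: run of 'H' x 8 -> '8H'

RLE = 6H6F3E9H8F8H


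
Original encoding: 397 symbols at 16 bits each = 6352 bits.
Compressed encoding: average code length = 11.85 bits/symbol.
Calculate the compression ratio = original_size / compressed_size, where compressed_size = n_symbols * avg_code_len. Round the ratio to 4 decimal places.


original_size = n_symbols * orig_bits = 397 * 16 = 6352 bits
compressed_size = n_symbols * avg_code_len = 397 * 11.85 = 4704.45 bits
ratio = original_size / compressed_size = 6352 / 4704.45 = 1.3502

Compression ratio = 1.3502


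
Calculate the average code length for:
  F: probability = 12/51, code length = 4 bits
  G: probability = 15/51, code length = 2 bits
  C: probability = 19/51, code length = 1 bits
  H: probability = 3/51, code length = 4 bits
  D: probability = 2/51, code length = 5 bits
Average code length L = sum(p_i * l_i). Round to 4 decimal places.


Weighted contributions p_i * l_i:
  F: (12/51) * 4 = 48/51
  G: (15/51) * 2 = 30/51
  C: (19/51) * 1 = 19/51
  H: (3/51) * 4 = 12/51
  D: (2/51) * 5 = 10/51
Sum = (48 + 30 + 19 + 12 + 10)/51 = 119/51

L = 119/51 = 2.3333 bits/symbol


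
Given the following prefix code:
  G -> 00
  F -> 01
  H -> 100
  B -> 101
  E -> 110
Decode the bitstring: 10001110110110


Decoding step by step:
Bits 100 -> H
Bits 01 -> F
Bits 110 -> E
Bits 110 -> E
Bits 110 -> E


Decoded message: HFEEE


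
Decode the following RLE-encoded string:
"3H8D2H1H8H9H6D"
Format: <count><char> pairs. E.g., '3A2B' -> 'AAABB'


Expanding each <count><char> pair:
  3H -> 'HHH'
  8D -> 'DDDDDDDD'
  2H -> 'HH'
  1H -> 'H'
  8H -> 'HHHHHHHH'
  9H -> 'HHHHHHHHH'
  6D -> 'DDDDDD'

Decoded = HHHDDDDDDDDHHHHHHHHHHHHHHHHHHHHDDDDDD


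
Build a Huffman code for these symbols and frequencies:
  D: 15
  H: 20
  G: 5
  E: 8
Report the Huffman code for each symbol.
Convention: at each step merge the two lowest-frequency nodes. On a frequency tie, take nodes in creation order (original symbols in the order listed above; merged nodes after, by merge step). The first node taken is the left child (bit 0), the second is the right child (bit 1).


Huffman tree construction:
Step 1: Merge G(5) + E(8) = 13
Step 2: Merge (G+E)(13) + D(15) = 28
Step 3: Merge H(20) + ((G+E)+D)(28) = 48
Read each symbol's code off the tree from the root (left child = 0, right child = 1).

Codes:
  D: 11 (length 2)
  H: 0 (length 1)
  G: 100 (length 3)
  E: 101 (length 3)
Average code length: 89/48 = 1.8542 bits/symbol


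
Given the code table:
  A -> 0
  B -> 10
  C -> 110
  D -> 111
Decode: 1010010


Decoding:
10 -> B
10 -> B
0 -> A
10 -> B


Result: BBAB


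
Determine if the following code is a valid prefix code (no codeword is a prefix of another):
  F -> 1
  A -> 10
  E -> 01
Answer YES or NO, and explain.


Checking each pair (does one codeword prefix another?):
  F='1' vs A='10': prefix -- VIOLATION

NO -- this is NOT a valid prefix code. F (1) is a prefix of A (10).


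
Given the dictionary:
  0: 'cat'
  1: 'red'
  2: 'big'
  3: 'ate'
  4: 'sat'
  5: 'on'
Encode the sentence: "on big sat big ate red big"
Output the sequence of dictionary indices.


Look up each word in the dictionary:
  'on' -> 5
  'big' -> 2
  'sat' -> 4
  'big' -> 2
  'ate' -> 3
  'red' -> 1
  'big' -> 2

Encoded: [5, 2, 4, 2, 3, 1, 2]


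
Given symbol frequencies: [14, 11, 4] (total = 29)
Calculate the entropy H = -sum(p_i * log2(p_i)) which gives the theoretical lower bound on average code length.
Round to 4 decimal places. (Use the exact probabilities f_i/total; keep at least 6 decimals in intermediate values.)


Per-symbol terms -p_i * log2(p_i) with p_i = f_i/29:
  p = 14/29 = 0.482759: log2(p) = -1.050626, -p*log2(p) = 0.507199
  p = 11/29 = 0.379310: log2(p) = -1.398549, -p*log2(p) = 0.530484
  p = 4/29 = 0.137931: log2(p) = -2.857981, -p*log2(p) = 0.394204
H = 0.507199 + 0.530484 + 0.394204 = 1.431887

H = 1.4319 bits/symbol


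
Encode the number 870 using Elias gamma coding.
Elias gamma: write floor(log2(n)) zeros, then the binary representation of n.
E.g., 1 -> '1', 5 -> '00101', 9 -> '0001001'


num_bits = floor(log2(870)) + 1 = 10
leading_zeros = num_bits - 1 = 9
binary(870) = 1101100110

Elias gamma(870) = '000000000' + '1101100110' = 0000000001101100110 (19 bits)


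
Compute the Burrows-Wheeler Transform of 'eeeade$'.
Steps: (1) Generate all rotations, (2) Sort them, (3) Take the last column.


Rotations (sorted):
  0: $eeeade -> last char: e
  1: ade$eee -> last char: e
  2: de$eeea -> last char: a
  3: e$eeead -> last char: d
  4: eade$ee -> last char: e
  5: eeade$e -> last char: e
  6: eeeade$ -> last char: $


BWT = eeadee$


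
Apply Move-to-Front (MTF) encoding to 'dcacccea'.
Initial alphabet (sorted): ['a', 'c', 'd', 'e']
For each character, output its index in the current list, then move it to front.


MTF encoding:
'd': index 2 in ['a', 'c', 'd', 'e'] -> ['d', 'a', 'c', 'e']
'c': index 2 in ['d', 'a', 'c', 'e'] -> ['c', 'd', 'a', 'e']
'a': index 2 in ['c', 'd', 'a', 'e'] -> ['a', 'c', 'd', 'e']
'c': index 1 in ['a', 'c', 'd', 'e'] -> ['c', 'a', 'd', 'e']
'c': index 0 in ['c', 'a', 'd', 'e'] -> ['c', 'a', 'd', 'e']
'c': index 0 in ['c', 'a', 'd', 'e'] -> ['c', 'a', 'd', 'e']
'e': index 3 in ['c', 'a', 'd', 'e'] -> ['e', 'c', 'a', 'd']
'a': index 2 in ['e', 'c', 'a', 'd'] -> ['a', 'e', 'c', 'd']


Output: [2, 2, 2, 1, 0, 0, 3, 2]


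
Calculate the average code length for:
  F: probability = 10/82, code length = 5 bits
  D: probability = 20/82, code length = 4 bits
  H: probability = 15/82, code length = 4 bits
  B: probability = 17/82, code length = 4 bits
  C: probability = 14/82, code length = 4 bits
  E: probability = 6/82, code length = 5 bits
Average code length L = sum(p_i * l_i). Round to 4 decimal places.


Weighted contributions p_i * l_i:
  F: (10/82) * 5 = 50/82
  D: (20/82) * 4 = 80/82
  H: (15/82) * 4 = 60/82
  B: (17/82) * 4 = 68/82
  C: (14/82) * 4 = 56/82
  E: (6/82) * 5 = 30/82
Sum = (50 + 80 + 60 + 68 + 56 + 30)/82 = 344/82

L = 344/82 = 4.1951 bits/symbol


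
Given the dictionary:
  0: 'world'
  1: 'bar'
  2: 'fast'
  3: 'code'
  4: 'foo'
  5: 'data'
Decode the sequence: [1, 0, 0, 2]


Look up each index in the dictionary:
  1 -> 'bar'
  0 -> 'world'
  0 -> 'world'
  2 -> 'fast'

Decoded: "bar world world fast"


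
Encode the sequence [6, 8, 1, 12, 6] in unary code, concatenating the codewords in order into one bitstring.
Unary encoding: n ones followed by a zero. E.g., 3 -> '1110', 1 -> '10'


Encode each number as n ones followed by a terminating 0:
  6 -> 1111110 (7 bits)
  8 -> 111111110 (9 bits)
  1 -> 10 (2 bits)
  12 -> 1111111111110 (13 bits)
  6 -> 1111110 (7 bits)
Total length = 7 + 9 + 2 + 13 + 7 = 38 bits.

Unary([6, 8, 1, 12, 6]) = 11111101111111101011111111111101111110 (38 bits)


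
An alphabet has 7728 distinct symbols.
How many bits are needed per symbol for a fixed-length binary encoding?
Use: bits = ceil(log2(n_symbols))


log2(7728) = 12.9159
Bracket: 2^12 = 4096 < 7728 <= 2^13 = 8192
So ceil(log2(7728)) = 13

bits = ceil(log2(7728)) = ceil(12.9159) = 13 bits


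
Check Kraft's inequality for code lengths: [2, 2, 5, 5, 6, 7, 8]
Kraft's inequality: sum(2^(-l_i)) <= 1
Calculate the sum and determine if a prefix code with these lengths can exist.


Sum = 2^(-2) + 2^(-2) + 2^(-5) + 2^(-5) + 2^(-6) + 2^(-7) + 2^(-8)
    = 0.25 + 0.25 + 0.03125 + 0.03125 + 0.015625 + 0.0078125 + 0.00390625
    = 151/256 = 0.58984375
Since 0.58984375 <= 1, Kraft's inequality IS satisfied.
A prefix code with these lengths CAN exist.

Kraft sum = 0.58984375. Satisfied.


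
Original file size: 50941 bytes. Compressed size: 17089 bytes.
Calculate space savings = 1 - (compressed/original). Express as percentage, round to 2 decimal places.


ratio = compressed/original = 17089/50941 = 0.335467
savings = 1 - ratio = 1 - 0.335467 = 0.664533
as a percentage: 0.664533 * 100 = 66.45%

Space savings = 1 - 17089/50941 = 66.45%


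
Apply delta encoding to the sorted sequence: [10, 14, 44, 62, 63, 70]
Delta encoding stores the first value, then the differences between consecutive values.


First value: 10
Deltas:
  14 - 10 = 4
  44 - 14 = 30
  62 - 44 = 18
  63 - 62 = 1
  70 - 63 = 7


Delta encoded: [10, 4, 30, 18, 1, 7]


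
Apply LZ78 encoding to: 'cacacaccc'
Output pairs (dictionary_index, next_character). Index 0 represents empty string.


LZ78 encoding steps:
Dictionary: {0: ''}
Step 1: w='' (idx 0), next='c' -> output (0, 'c'), add 'c' as idx 1
Step 2: w='' (idx 0), next='a' -> output (0, 'a'), add 'a' as idx 2
Step 3: w='c' (idx 1), next='a' -> output (1, 'a'), add 'ca' as idx 3
Step 4: w='ca' (idx 3), next='c' -> output (3, 'c'), add 'cac' as idx 4
Step 5: w='c' (idx 1), next='c' -> output (1, 'c'), add 'cc' as idx 5


Encoded: [(0, 'c'), (0, 'a'), (1, 'a'), (3, 'c'), (1, 'c')]


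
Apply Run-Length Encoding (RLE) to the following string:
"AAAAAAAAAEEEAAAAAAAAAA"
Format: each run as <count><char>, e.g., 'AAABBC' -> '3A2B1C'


Scanning runs left to right:
  i=0: run of 'A' x 9 -> '9A'
  i=9: run of 'E' x 3 -> '3E'
  i=12: run of 'A' x 10 -> '10A'

RLE = 9A3E10A


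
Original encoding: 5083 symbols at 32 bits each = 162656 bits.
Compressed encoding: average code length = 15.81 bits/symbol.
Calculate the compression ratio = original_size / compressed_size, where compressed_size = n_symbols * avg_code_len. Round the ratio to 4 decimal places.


original_size = n_symbols * orig_bits = 5083 * 32 = 162656 bits
compressed_size = n_symbols * avg_code_len = 5083 * 15.81 = 80362.23 bits
ratio = original_size / compressed_size = 162656 / 80362.23 = 2.024

Compression ratio = 2.024


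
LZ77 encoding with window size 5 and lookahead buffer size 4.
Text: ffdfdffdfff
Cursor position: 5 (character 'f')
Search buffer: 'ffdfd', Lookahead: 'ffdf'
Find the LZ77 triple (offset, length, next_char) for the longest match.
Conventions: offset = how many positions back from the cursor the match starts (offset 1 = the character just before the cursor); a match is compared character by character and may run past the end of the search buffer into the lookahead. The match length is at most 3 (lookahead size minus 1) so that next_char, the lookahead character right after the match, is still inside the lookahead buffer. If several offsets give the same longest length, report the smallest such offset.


Try each offset into the search buffer:
  offset=1 (pos 4, char 'd'): match length 0
  offset=2 (pos 3, char 'f'): match length 1
  offset=3 (pos 2, char 'd'): match length 0
  offset=4 (pos 1, char 'f'): match length 1
  offset=5 (pos 0, char 'f'): match length 3
Longest match has length 3 at offset 5.
next_char = character at position 5 + 3 = 8 -> 'f'

Best match: offset=5, length=3 (matching 'ffd' starting at position 0)
LZ77 triple: (5, 3, 'f')


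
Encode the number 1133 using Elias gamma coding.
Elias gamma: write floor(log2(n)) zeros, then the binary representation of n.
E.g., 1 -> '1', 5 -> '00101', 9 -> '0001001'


num_bits = floor(log2(1133)) + 1 = 11
leading_zeros = num_bits - 1 = 10
binary(1133) = 10001101101

Elias gamma(1133) = '0000000000' + '10001101101' = 000000000010001101101 (21 bits)


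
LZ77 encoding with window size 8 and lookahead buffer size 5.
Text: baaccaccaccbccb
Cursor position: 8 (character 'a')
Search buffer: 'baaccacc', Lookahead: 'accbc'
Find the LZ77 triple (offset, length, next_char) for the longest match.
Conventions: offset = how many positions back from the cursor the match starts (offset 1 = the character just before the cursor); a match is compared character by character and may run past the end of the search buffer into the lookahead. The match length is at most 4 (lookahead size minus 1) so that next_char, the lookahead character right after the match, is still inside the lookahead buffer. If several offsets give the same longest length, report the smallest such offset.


Try each offset into the search buffer:
  offset=1 (pos 7, char 'c'): match length 0
  offset=2 (pos 6, char 'c'): match length 0
  offset=3 (pos 5, char 'a'): match length 3
  offset=4 (pos 4, char 'c'): match length 0
  offset=5 (pos 3, char 'c'): match length 0
  offset=6 (pos 2, char 'a'): match length 3
  offset=7 (pos 1, char 'a'): match length 1
  offset=8 (pos 0, char 'b'): match length 0
Longest match has length 3, found at offsets 3, 6; take the smallest, offset 3.
next_char = character at position 8 + 3 = 11 -> 'b'

Best match: offset=3, length=3 (matching 'acc' starting at position 5)
LZ77 triple: (3, 3, 'b')


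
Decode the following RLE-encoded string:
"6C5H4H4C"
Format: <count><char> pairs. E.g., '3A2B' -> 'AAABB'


Expanding each <count><char> pair:
  6C -> 'CCCCCC'
  5H -> 'HHHHH'
  4H -> 'HHHH'
  4C -> 'CCCC'

Decoded = CCCCCCHHHHHHHHHCCCC


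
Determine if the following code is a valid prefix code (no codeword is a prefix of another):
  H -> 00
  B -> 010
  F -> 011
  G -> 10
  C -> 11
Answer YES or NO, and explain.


Checking each pair (does one codeword prefix another?):
  H='00' vs B='010': no prefix
  H='00' vs F='011': no prefix
  H='00' vs G='10': no prefix
  H='00' vs C='11': no prefix
  B='010' vs H='00': no prefix
  B='010' vs F='011': no prefix
  B='010' vs G='10': no prefix
  B='010' vs C='11': no prefix
  F='011' vs H='00': no prefix
  F='011' vs B='010': no prefix
  F='011' vs G='10': no prefix
  F='011' vs C='11': no prefix
  G='10' vs H='00': no prefix
  G='10' vs B='010': no prefix
  G='10' vs F='011': no prefix
  G='10' vs C='11': no prefix
  C='11' vs H='00': no prefix
  C='11' vs B='010': no prefix
  C='11' vs F='011': no prefix
  C='11' vs G='10': no prefix
No violation found over all pairs.

YES -- this is a valid prefix code. No codeword is a prefix of any other codeword.


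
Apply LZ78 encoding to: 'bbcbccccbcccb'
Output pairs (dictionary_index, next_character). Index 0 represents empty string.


LZ78 encoding steps:
Dictionary: {0: ''}
Step 1: w='' (idx 0), next='b' -> output (0, 'b'), add 'b' as idx 1
Step 2: w='b' (idx 1), next='c' -> output (1, 'c'), add 'bc' as idx 2
Step 3: w='bc' (idx 2), next='c' -> output (2, 'c'), add 'bcc' as idx 3
Step 4: w='' (idx 0), next='c' -> output (0, 'c'), add 'c' as idx 4
Step 5: w='c' (idx 4), next='b' -> output (4, 'b'), add 'cb' as idx 5
Step 6: w='c' (idx 4), next='c' -> output (4, 'c'), add 'cc' as idx 6
Step 7: w='cb' (idx 5), end of input -> output (5, '')


Encoded: [(0, 'b'), (1, 'c'), (2, 'c'), (0, 'c'), (4, 'b'), (4, 'c'), (5, '')]


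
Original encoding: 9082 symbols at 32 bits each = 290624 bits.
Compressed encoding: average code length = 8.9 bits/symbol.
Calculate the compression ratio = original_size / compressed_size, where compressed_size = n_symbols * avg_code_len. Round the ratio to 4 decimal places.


original_size = n_symbols * orig_bits = 9082 * 32 = 290624 bits
compressed_size = n_symbols * avg_code_len = 9082 * 8.9 = 80829.8 bits
ratio = original_size / compressed_size = 290624 / 80829.8 = 3.5955

Compression ratio = 3.5955


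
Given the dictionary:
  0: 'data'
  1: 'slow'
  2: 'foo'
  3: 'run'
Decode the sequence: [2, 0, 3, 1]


Look up each index in the dictionary:
  2 -> 'foo'
  0 -> 'data'
  3 -> 'run'
  1 -> 'slow'

Decoded: "foo data run slow"


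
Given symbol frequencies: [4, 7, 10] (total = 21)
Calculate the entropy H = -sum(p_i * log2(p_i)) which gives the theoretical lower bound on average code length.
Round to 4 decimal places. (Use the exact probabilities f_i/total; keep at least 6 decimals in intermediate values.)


Per-symbol terms -p_i * log2(p_i) with p_i = f_i/21:
  p = 4/21 = 0.190476: log2(p) = -2.392317, -p*log2(p) = 0.455680
  p = 7/21 = 0.333333: log2(p) = -1.584963, -p*log2(p) = 0.528321
  p = 10/21 = 0.476190: log2(p) = -1.070389, -p*log2(p) = 0.509709
H = 0.455680 + 0.528321 + 0.509709 = 1.493710

H = 1.4937 bits/symbol


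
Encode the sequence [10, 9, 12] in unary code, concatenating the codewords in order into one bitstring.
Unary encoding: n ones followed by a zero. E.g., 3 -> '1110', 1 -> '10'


Encode each number as n ones followed by a terminating 0:
  10 -> 11111111110 (11 bits)
  9 -> 1111111110 (10 bits)
  12 -> 1111111111110 (13 bits)
Total length = 11 + 10 + 13 = 34 bits.

Unary([10, 9, 12]) = 1111111111011111111101111111111110 (34 bits)


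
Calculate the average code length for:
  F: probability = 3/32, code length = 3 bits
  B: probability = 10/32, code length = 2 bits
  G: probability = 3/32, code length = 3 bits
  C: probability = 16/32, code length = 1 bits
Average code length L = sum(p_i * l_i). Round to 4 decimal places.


Weighted contributions p_i * l_i:
  F: (3/32) * 3 = 9/32
  B: (10/32) * 2 = 20/32
  G: (3/32) * 3 = 9/32
  C: (16/32) * 1 = 16/32
Sum = (9 + 20 + 9 + 16)/32 = 54/32

L = 54/32 = 1.6875 bits/symbol


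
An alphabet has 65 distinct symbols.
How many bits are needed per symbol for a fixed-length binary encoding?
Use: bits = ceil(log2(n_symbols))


log2(65) = 6.0224
Bracket: 2^6 = 64 < 65 <= 2^7 = 128
So ceil(log2(65)) = 7

bits = ceil(log2(65)) = ceil(6.0224) = 7 bits


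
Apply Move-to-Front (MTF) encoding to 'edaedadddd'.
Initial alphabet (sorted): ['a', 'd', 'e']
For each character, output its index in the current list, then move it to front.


MTF encoding:
'e': index 2 in ['a', 'd', 'e'] -> ['e', 'a', 'd']
'd': index 2 in ['e', 'a', 'd'] -> ['d', 'e', 'a']
'a': index 2 in ['d', 'e', 'a'] -> ['a', 'd', 'e']
'e': index 2 in ['a', 'd', 'e'] -> ['e', 'a', 'd']
'd': index 2 in ['e', 'a', 'd'] -> ['d', 'e', 'a']
'a': index 2 in ['d', 'e', 'a'] -> ['a', 'd', 'e']
'd': index 1 in ['a', 'd', 'e'] -> ['d', 'a', 'e']
'd': index 0 in ['d', 'a', 'e'] -> ['d', 'a', 'e']
'd': index 0 in ['d', 'a', 'e'] -> ['d', 'a', 'e']
'd': index 0 in ['d', 'a', 'e'] -> ['d', 'a', 'e']


Output: [2, 2, 2, 2, 2, 2, 1, 0, 0, 0]


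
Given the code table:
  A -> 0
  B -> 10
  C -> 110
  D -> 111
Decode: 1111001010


Decoding:
111 -> D
10 -> B
0 -> A
10 -> B
10 -> B


Result: DBABB


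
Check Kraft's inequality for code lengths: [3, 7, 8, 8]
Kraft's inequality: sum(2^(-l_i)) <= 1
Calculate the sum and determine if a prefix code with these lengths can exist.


Sum = 2^(-3) + 2^(-7) + 2^(-8) + 2^(-8)
    = 0.125 + 0.0078125 + 0.00390625 + 0.00390625
    = 36/256 = 0.140625
Since 0.140625 <= 1, Kraft's inequality IS satisfied.
A prefix code with these lengths CAN exist.

Kraft sum = 0.140625. Satisfied.


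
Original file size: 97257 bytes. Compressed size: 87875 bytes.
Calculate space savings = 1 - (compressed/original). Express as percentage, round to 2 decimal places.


ratio = compressed/original = 87875/97257 = 0.903534
savings = 1 - ratio = 1 - 0.903534 = 0.096466
as a percentage: 0.096466 * 100 = 9.65%

Space savings = 1 - 87875/97257 = 9.65%


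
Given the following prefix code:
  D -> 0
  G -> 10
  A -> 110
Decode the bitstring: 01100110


Decoding step by step:
Bits 0 -> D
Bits 110 -> A
Bits 0 -> D
Bits 110 -> A


Decoded message: DADA


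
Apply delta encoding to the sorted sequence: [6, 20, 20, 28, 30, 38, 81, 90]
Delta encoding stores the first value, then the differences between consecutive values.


First value: 6
Deltas:
  20 - 6 = 14
  20 - 20 = 0
  28 - 20 = 8
  30 - 28 = 2
  38 - 30 = 8
  81 - 38 = 43
  90 - 81 = 9


Delta encoded: [6, 14, 0, 8, 2, 8, 43, 9]


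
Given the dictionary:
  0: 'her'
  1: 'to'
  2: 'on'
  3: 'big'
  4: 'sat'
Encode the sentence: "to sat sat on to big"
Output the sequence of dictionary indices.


Look up each word in the dictionary:
  'to' -> 1
  'sat' -> 4
  'sat' -> 4
  'on' -> 2
  'to' -> 1
  'big' -> 3

Encoded: [1, 4, 4, 2, 1, 3]


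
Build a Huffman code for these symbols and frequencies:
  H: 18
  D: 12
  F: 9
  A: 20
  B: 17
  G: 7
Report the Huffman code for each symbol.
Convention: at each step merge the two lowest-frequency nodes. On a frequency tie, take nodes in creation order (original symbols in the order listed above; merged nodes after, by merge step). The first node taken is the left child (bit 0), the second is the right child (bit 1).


Huffman tree construction:
Step 1: Merge G(7) + F(9) = 16
Step 2: Merge D(12) + (G+F)(16) = 28
Step 3: Merge B(17) + H(18) = 35
Step 4: Merge A(20) + (D+(G+F))(28) = 48
Step 5: Merge (B+H)(35) + (A+(D+(G+F)))(48) = 83
Read each symbol's code off the tree from the root (left child = 0, right child = 1).

Codes:
  H: 01 (length 2)
  D: 110 (length 3)
  F: 1111 (length 4)
  A: 10 (length 2)
  B: 00 (length 2)
  G: 1110 (length 4)
Average code length: 210/83 = 2.5301 bits/symbol


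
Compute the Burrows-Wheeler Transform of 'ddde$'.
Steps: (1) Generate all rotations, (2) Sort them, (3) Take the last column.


Rotations (sorted):
  0: $ddde -> last char: e
  1: ddde$ -> last char: $
  2: dde$d -> last char: d
  3: de$dd -> last char: d
  4: e$ddd -> last char: d


BWT = e$ddd


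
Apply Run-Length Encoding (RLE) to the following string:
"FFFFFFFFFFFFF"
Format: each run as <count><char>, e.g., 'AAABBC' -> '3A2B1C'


Scanning runs left to right:
  i=0: run of 'F' x 13 -> '13F'

RLE = 13F


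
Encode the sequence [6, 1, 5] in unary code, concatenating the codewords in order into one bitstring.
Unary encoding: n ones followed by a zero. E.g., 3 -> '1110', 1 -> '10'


Encode each number as n ones followed by a terminating 0:
  6 -> 1111110 (7 bits)
  1 -> 10 (2 bits)
  5 -> 111110 (6 bits)
Total length = 7 + 2 + 6 = 15 bits.

Unary([6, 1, 5]) = 111111010111110 (15 bits)


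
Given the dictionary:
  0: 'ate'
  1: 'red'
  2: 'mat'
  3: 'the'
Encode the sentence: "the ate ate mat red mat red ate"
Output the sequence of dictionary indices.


Look up each word in the dictionary:
  'the' -> 3
  'ate' -> 0
  'ate' -> 0
  'mat' -> 2
  'red' -> 1
  'mat' -> 2
  'red' -> 1
  'ate' -> 0

Encoded: [3, 0, 0, 2, 1, 2, 1, 0]


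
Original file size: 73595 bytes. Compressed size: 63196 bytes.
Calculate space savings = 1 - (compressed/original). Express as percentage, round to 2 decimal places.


ratio = compressed/original = 63196/73595 = 0.8587
savings = 1 - ratio = 1 - 0.8587 = 0.1413
as a percentage: 0.1413 * 100 = 14.13%

Space savings = 1 - 63196/73595 = 14.13%


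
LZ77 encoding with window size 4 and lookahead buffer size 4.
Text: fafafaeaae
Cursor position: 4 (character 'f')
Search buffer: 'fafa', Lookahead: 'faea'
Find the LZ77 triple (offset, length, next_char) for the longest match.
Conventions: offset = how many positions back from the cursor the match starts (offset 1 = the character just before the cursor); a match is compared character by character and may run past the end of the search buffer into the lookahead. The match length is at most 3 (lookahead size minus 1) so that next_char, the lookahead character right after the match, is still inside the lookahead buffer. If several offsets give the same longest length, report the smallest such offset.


Try each offset into the search buffer:
  offset=1 (pos 3, char 'a'): match length 0
  offset=2 (pos 2, char 'f'): match length 2
  offset=3 (pos 1, char 'a'): match length 0
  offset=4 (pos 0, char 'f'): match length 2
Longest match has length 2, found at offsets 2, 4; take the smallest, offset 2.
next_char = character at position 4 + 2 = 6 -> 'e'

Best match: offset=2, length=2 (matching 'fa' starting at position 2)
LZ77 triple: (2, 2, 'e')


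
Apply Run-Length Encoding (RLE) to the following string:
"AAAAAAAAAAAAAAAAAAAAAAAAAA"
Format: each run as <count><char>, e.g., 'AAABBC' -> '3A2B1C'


Scanning runs left to right:
  i=0: run of 'A' x 26 -> '26A'

RLE = 26A


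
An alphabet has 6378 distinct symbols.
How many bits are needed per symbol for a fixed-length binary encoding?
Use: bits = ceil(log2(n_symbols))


log2(6378) = 12.6389
Bracket: 2^12 = 4096 < 6378 <= 2^13 = 8192
So ceil(log2(6378)) = 13

bits = ceil(log2(6378)) = ceil(12.6389) = 13 bits


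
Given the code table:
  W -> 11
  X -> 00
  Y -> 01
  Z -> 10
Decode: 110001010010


Decoding:
11 -> W
00 -> X
01 -> Y
01 -> Y
00 -> X
10 -> Z


Result: WXYYXZ


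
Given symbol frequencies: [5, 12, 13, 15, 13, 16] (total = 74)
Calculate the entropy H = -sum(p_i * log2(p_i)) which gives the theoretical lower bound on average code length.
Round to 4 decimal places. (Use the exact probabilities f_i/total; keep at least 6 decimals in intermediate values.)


Per-symbol terms -p_i * log2(p_i) with p_i = f_i/74:
  p = 5/74 = 0.067568: log2(p) = -3.887525, -p*log2(p) = 0.262671
  p = 12/74 = 0.162162: log2(p) = -2.624491, -p*log2(p) = 0.425593
  p = 13/74 = 0.175676: log2(p) = -2.509014, -p*log2(p) = 0.440773
  p = 15/74 = 0.202703: log2(p) = -2.302563, -p*log2(p) = 0.466736
  p = 13/74 = 0.175676: log2(p) = -2.509014, -p*log2(p) = 0.440773
  p = 16/74 = 0.216216: log2(p) = -2.209453, -p*log2(p) = 0.477720
H = 0.262671 + 0.425593 + 0.440773 + 0.466736 + 0.440773 + 0.477720 = 2.514266

H = 2.5143 bits/symbol


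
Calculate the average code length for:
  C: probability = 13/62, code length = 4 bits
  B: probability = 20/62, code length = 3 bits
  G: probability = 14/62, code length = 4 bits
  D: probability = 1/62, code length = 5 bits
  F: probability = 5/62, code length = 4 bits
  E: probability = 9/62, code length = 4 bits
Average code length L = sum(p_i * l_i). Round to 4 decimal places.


Weighted contributions p_i * l_i:
  C: (13/62) * 4 = 52/62
  B: (20/62) * 3 = 60/62
  G: (14/62) * 4 = 56/62
  D: (1/62) * 5 = 5/62
  F: (5/62) * 4 = 20/62
  E: (9/62) * 4 = 36/62
Sum = (52 + 60 + 56 + 5 + 20 + 36)/62 = 229/62

L = 229/62 = 3.6935 bits/symbol


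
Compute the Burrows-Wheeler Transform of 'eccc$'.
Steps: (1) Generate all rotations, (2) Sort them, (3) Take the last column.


Rotations (sorted):
  0: $eccc -> last char: c
  1: c$ecc -> last char: c
  2: cc$ec -> last char: c
  3: ccc$e -> last char: e
  4: eccc$ -> last char: $


BWT = ccce$


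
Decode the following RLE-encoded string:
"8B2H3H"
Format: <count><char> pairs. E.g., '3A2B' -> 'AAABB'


Expanding each <count><char> pair:
  8B -> 'BBBBBBBB'
  2H -> 'HH'
  3H -> 'HHH'

Decoded = BBBBBBBBHHHHH


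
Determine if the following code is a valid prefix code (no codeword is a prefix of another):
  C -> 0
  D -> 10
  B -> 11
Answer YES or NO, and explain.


Checking each pair (does one codeword prefix another?):
  C='0' vs D='10': no prefix
  C='0' vs B='11': no prefix
  D='10' vs C='0': no prefix
  D='10' vs B='11': no prefix
  B='11' vs C='0': no prefix
  B='11' vs D='10': no prefix
No violation found over all pairs.

YES -- this is a valid prefix code. No codeword is a prefix of any other codeword.


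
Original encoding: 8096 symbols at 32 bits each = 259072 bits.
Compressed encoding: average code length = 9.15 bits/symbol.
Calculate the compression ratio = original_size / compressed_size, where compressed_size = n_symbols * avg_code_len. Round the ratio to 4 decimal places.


original_size = n_symbols * orig_bits = 8096 * 32 = 259072 bits
compressed_size = n_symbols * avg_code_len = 8096 * 9.15 = 74078.4 bits
ratio = original_size / compressed_size = 259072 / 74078.4 = 3.4973

Compression ratio = 3.4973


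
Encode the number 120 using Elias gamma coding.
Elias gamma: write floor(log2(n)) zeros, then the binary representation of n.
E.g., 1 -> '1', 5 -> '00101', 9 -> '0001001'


num_bits = floor(log2(120)) + 1 = 7
leading_zeros = num_bits - 1 = 6
binary(120) = 1111000

Elias gamma(120) = '000000' + '1111000' = 0000001111000 (13 bits)


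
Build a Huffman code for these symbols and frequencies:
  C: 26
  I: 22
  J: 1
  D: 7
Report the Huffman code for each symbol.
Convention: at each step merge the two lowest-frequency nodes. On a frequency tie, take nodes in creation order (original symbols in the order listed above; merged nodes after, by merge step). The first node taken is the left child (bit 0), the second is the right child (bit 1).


Huffman tree construction:
Step 1: Merge J(1) + D(7) = 8
Step 2: Merge (J+D)(8) + I(22) = 30
Step 3: Merge C(26) + ((J+D)+I)(30) = 56
Read each symbol's code off the tree from the root (left child = 0, right child = 1).

Codes:
  C: 0 (length 1)
  I: 11 (length 2)
  J: 100 (length 3)
  D: 101 (length 3)
Average code length: 94/56 = 1.6786 bits/symbol


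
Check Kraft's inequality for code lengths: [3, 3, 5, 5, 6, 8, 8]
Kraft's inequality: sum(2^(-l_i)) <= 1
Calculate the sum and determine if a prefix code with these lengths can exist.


Sum = 2^(-3) + 2^(-3) + 2^(-5) + 2^(-5) + 2^(-6) + 2^(-8) + 2^(-8)
    = 0.125 + 0.125 + 0.03125 + 0.03125 + 0.015625 + 0.00390625 + 0.00390625
    = 86/256 = 0.3359375
Since 0.3359375 <= 1, Kraft's inequality IS satisfied.
A prefix code with these lengths CAN exist.

Kraft sum = 0.3359375. Satisfied.


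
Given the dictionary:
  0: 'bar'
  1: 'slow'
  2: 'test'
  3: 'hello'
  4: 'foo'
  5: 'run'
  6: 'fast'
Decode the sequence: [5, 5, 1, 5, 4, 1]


Look up each index in the dictionary:
  5 -> 'run'
  5 -> 'run'
  1 -> 'slow'
  5 -> 'run'
  4 -> 'foo'
  1 -> 'slow'

Decoded: "run run slow run foo slow"


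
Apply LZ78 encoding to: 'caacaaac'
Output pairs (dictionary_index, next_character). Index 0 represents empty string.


LZ78 encoding steps:
Dictionary: {0: ''}
Step 1: w='' (idx 0), next='c' -> output (0, 'c'), add 'c' as idx 1
Step 2: w='' (idx 0), next='a' -> output (0, 'a'), add 'a' as idx 2
Step 3: w='a' (idx 2), next='c' -> output (2, 'c'), add 'ac' as idx 3
Step 4: w='a' (idx 2), next='a' -> output (2, 'a'), add 'aa' as idx 4
Step 5: w='ac' (idx 3), end of input -> output (3, '')


Encoded: [(0, 'c'), (0, 'a'), (2, 'c'), (2, 'a'), (3, '')]


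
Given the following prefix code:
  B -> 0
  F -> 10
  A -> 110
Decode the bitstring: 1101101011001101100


Decoding step by step:
Bits 110 -> A
Bits 110 -> A
Bits 10 -> F
Bits 110 -> A
Bits 0 -> B
Bits 110 -> A
Bits 110 -> A
Bits 0 -> B


Decoded message: AAFABAAB


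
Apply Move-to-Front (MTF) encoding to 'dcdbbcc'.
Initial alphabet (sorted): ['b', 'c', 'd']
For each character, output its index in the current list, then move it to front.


MTF encoding:
'd': index 2 in ['b', 'c', 'd'] -> ['d', 'b', 'c']
'c': index 2 in ['d', 'b', 'c'] -> ['c', 'd', 'b']
'd': index 1 in ['c', 'd', 'b'] -> ['d', 'c', 'b']
'b': index 2 in ['d', 'c', 'b'] -> ['b', 'd', 'c']
'b': index 0 in ['b', 'd', 'c'] -> ['b', 'd', 'c']
'c': index 2 in ['b', 'd', 'c'] -> ['c', 'b', 'd']
'c': index 0 in ['c', 'b', 'd'] -> ['c', 'b', 'd']


Output: [2, 2, 1, 2, 0, 2, 0]


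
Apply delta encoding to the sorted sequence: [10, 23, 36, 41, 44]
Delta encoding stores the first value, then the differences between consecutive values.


First value: 10
Deltas:
  23 - 10 = 13
  36 - 23 = 13
  41 - 36 = 5
  44 - 41 = 3


Delta encoded: [10, 13, 13, 5, 3]


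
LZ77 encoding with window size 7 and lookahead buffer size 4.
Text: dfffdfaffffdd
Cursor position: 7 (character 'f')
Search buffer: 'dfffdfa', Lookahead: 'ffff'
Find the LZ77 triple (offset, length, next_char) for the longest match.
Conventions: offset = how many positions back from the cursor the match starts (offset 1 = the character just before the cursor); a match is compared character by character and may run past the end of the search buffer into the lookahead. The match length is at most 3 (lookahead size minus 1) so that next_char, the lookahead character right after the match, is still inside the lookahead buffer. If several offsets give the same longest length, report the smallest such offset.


Try each offset into the search buffer:
  offset=1 (pos 6, char 'a'): match length 0
  offset=2 (pos 5, char 'f'): match length 1
  offset=3 (pos 4, char 'd'): match length 0
  offset=4 (pos 3, char 'f'): match length 1
  offset=5 (pos 2, char 'f'): match length 2
  offset=6 (pos 1, char 'f'): match length 3
  offset=7 (pos 0, char 'd'): match length 0
Longest match has length 3 at offset 6.
next_char = character at position 7 + 3 = 10 -> 'f'

Best match: offset=6, length=3 (matching 'fff' starting at position 1)
LZ77 triple: (6, 3, 'f')
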